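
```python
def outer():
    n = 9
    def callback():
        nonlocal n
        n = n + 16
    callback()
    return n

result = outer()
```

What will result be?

Step 1: outer() sets n = 9.
Step 2: callback() uses nonlocal to modify n in outer's scope: n = 9 + 16 = 25.
Step 3: outer() returns the modified n = 25

The answer is 25.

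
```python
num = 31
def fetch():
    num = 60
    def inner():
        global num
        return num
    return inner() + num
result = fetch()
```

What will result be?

Step 1: Global num = 31. fetch() shadows with local num = 60.
Step 2: inner() uses global keyword, so inner() returns global num = 31.
Step 3: fetch() returns 31 + 60 = 91

The answer is 91.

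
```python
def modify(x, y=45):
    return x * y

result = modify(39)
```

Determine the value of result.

Step 1: modify(39) uses default y = 45.
Step 2: Returns 39 * 45 = 1755.
Step 3: result = 1755

The answer is 1755.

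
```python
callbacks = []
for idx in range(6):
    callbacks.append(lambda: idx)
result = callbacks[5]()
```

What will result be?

Step 1: The loop creates 6 lambdas, all referencing the same variable idx.
Step 2: After the loop, idx = 5 (final value).
Step 3: callbacks[5]() looks up idx at call time and finds 5. This is the late binding gotcha. result = 5

The answer is 5.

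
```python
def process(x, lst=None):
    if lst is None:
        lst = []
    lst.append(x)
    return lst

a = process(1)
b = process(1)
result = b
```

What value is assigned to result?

Step 1: None default with guard creates a NEW list each call.
Step 2: a = [1] (fresh list). b = [1] (another fresh list).
Step 3: result = [1] (this is the fix for mutable default)

The answer is [1].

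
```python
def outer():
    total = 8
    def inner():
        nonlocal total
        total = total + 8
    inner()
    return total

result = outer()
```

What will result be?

Step 1: outer() sets total = 8.
Step 2: inner() uses nonlocal to modify total in outer's scope: total = 8 + 8 = 16.
Step 3: outer() returns the modified total = 16

The answer is 16.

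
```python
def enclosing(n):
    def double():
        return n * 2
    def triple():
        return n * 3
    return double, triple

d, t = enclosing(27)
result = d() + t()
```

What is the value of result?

Step 1: Both closures capture the same n = 27.
Step 2: d() = 27 * 2 = 54, t() = 27 * 3 = 81.
Step 3: result = 54 + 81 = 135

The answer is 135.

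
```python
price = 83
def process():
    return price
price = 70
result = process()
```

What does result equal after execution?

Step 1: price is first set to 83, then reassigned to 70.
Step 2: process() is called after the reassignment, so it looks up the current global price = 70.
Step 3: result = 70

The answer is 70.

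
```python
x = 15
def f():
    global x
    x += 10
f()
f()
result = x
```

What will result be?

Step 1: x = 15.
Step 2: First f(): x = 15 + 10 = 25.
Step 3: Second f(): x = 25 + 10 = 35. result = 35

The answer is 35.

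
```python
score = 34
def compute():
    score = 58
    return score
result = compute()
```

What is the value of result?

Step 1: Global score = 34.
Step 2: compute() creates local score = 58, shadowing the global.
Step 3: Returns local score = 58. result = 58

The answer is 58.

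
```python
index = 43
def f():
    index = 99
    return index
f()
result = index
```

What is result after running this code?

Step 1: index = 43 globally.
Step 2: f() creates a LOCAL index = 99 (no global keyword!).
Step 3: The global index is unchanged. result = 43

The answer is 43.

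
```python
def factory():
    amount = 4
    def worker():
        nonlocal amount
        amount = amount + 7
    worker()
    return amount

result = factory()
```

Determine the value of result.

Step 1: factory() sets amount = 4.
Step 2: worker() uses nonlocal to modify amount in factory's scope: amount = 4 + 7 = 11.
Step 3: factory() returns the modified amount = 11

The answer is 11.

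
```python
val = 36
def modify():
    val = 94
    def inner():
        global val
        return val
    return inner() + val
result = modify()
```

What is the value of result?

Step 1: Global val = 36. modify() shadows with local val = 94.
Step 2: inner() uses global keyword, so inner() returns global val = 36.
Step 3: modify() returns 36 + 94 = 130

The answer is 130.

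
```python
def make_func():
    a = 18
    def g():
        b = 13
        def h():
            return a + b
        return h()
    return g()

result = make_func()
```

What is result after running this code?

Step 1: make_func() defines a = 18. g() defines b = 13.
Step 2: h() accesses both from enclosing scopes: a = 18, b = 13.
Step 3: result = 18 + 13 = 31

The answer is 31.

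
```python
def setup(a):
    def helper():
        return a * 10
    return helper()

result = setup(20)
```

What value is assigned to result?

Step 1: setup(20) binds parameter a = 20.
Step 2: helper() accesses a = 20 from enclosing scope.
Step 3: result = 20 * 10 = 200

The answer is 200.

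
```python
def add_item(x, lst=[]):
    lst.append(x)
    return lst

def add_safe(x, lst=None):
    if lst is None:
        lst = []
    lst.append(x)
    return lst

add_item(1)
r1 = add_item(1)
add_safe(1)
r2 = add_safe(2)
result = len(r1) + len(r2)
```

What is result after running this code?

Step 1: add_item shares mutable default: after 2 calls, lst = [1, 1], len = 2.
Step 2: add_safe creates fresh list each time: r2 = [2], len = 1.
Step 3: result = 2 + 1 = 3

The answer is 3.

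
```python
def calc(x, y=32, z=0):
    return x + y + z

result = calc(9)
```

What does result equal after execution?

Step 1: calc(9) uses defaults y = 32, z = 0.
Step 2: Returns 9 + 32 + 0 = 41.
Step 3: result = 41

The answer is 41.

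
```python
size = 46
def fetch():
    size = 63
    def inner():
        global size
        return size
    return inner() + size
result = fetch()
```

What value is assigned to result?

Step 1: Global size = 46. fetch() shadows with local size = 63.
Step 2: inner() uses global keyword, so inner() returns global size = 46.
Step 3: fetch() returns 46 + 63 = 109

The answer is 109.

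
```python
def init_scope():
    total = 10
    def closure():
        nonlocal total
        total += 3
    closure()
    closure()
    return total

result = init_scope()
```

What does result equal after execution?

Step 1: total starts at 10.
Step 2: closure() is called 2 times, each adding 3.
Step 3: total = 10 + 3 * 2 = 16

The answer is 16.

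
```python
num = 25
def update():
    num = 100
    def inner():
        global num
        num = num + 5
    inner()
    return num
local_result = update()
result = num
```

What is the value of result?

Step 1: Global num = 25. update() creates local num = 100.
Step 2: inner() declares global num and adds 5: global num = 25 + 5 = 30.
Step 3: update() returns its local num = 100 (unaffected by inner).
Step 4: result = global num = 30

The answer is 30.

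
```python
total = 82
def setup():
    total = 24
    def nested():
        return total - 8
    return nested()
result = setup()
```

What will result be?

Step 1: setup() shadows global total with total = 24.
Step 2: nested() finds total = 24 in enclosing scope, computes 24 - 8 = 16.
Step 3: result = 16

The answer is 16.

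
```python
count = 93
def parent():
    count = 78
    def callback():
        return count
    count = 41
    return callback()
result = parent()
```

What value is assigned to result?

Step 1: parent() sets count = 78, then later count = 41.
Step 2: callback() is called after count is reassigned to 41. Closures capture variables by reference, not by value.
Step 3: result = 41

The answer is 41.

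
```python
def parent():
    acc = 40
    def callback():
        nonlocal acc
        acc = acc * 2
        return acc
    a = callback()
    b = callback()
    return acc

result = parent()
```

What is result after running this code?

Step 1: acc starts at 40.
Step 2: First callback(): acc = 40 * 2 = 80.
Step 3: Second callback(): acc = 80 * 2 = 160.
Step 4: result = 160

The answer is 160.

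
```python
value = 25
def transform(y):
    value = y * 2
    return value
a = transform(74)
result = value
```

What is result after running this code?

Step 1: Global value = 25.
Step 2: transform(74) creates local value = 74 * 2 = 148.
Step 3: Global value unchanged because no global keyword. result = 25

The answer is 25.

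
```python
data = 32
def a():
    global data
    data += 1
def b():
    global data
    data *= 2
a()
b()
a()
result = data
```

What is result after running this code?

Step 1: data = 32.
Step 2: a(): data = 32 + 1 = 33.
Step 3: b(): data = 33 * 2 = 66.
Step 4: a(): data = 66 + 1 = 67

The answer is 67.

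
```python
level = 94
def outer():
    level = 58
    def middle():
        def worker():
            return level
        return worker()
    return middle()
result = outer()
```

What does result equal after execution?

Step 1: outer() defines level = 58. middle() and worker() have no local level.
Step 2: worker() checks local (none), enclosing middle() (none), enclosing outer() and finds level = 58.
Step 3: result = 58

The answer is 58.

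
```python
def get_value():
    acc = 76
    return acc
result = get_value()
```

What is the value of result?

Step 1: get_value() defines acc = 76 in its local scope.
Step 2: return acc finds the local variable acc = 76.
Step 3: result = 76

The answer is 76.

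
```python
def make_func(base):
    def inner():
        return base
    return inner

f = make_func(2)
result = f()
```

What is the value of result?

Step 1: make_func(2) creates closure capturing base = 2.
Step 2: f() returns the captured base = 2.
Step 3: result = 2

The answer is 2.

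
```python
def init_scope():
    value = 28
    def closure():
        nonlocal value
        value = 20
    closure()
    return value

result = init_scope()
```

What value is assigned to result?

Step 1: init_scope() sets value = 28.
Step 2: closure() uses nonlocal to reassign value = 20.
Step 3: result = 20

The answer is 20.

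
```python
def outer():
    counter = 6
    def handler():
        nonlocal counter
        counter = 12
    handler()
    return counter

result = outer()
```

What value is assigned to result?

Step 1: outer() sets counter = 6.
Step 2: handler() uses nonlocal to reassign counter = 12.
Step 3: result = 12

The answer is 12.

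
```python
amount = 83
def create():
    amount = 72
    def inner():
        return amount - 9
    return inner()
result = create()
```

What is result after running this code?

Step 1: create() shadows global amount with amount = 72.
Step 2: inner() finds amount = 72 in enclosing scope, computes 72 - 9 = 63.
Step 3: result = 63

The answer is 63.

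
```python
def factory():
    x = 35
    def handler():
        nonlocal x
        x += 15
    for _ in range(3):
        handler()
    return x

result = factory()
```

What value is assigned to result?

Step 1: x = 35.
Step 2: handler() is called 3 times in a loop, each adding 15 via nonlocal.
Step 3: x = 35 + 15 * 3 = 80

The answer is 80.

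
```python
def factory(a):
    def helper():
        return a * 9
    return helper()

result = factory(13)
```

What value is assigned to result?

Step 1: factory(13) binds parameter a = 13.
Step 2: helper() accesses a = 13 from enclosing scope.
Step 3: result = 13 * 9 = 117

The answer is 117.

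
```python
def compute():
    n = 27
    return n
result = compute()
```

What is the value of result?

Step 1: compute() defines n = 27 in its local scope.
Step 2: return n finds the local variable n = 27.
Step 3: result = 27

The answer is 27.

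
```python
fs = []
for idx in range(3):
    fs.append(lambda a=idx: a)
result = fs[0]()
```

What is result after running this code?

Step 1: Default argument a=idx captures idx's value at each iteration.
Step 2: fs[0] captured a = 0 when idx was 0.
Step 3: result = 0

The answer is 0.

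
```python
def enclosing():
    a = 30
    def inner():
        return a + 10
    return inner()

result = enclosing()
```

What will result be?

Step 1: enclosing() defines a = 30.
Step 2: inner() reads a = 30 from enclosing scope, returns 30 + 10 = 40.
Step 3: result = 40

The answer is 40.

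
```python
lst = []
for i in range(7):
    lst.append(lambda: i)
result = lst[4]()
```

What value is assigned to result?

Step 1: The loop creates 7 lambdas, all referencing the same variable i.
Step 2: After the loop, i = 6 (final value).
Step 3: lst[4]() looks up i at call time and finds 6. This is the late binding gotcha. result = 6

The answer is 6.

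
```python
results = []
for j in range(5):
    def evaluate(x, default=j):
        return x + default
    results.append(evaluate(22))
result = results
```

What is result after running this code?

Step 1: Default argument default=j is evaluated at function definition time.
Step 2: Each iteration creates evaluate with default = current j value.
Step 3: evaluate(22) returns 22 + default. results = [22, 23, 24, 25, 26]

The answer is [22, 23, 24, 25, 26].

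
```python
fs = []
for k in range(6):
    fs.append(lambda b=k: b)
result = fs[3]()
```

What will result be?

Step 1: Default argument b=k captures k's value at each iteration.
Step 2: fs[3] captured b = 3 when k was 3.
Step 3: result = 3

The answer is 3.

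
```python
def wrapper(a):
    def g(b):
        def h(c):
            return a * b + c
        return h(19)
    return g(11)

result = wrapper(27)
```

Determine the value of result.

Step 1: a = 27, b = 11, c = 19.
Step 2: h() computes a * b + c = 27 * 11 + 19 = 316.
Step 3: result = 316

The answer is 316.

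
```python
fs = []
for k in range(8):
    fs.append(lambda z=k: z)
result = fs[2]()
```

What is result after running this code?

Step 1: Default argument z=k captures k's value at each iteration.
Step 2: fs[2] captured z = 2 when k was 2.
Step 3: result = 2

The answer is 2.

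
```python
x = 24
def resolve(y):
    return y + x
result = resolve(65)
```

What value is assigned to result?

Step 1: x = 24 is defined globally.
Step 2: resolve(65) uses parameter y = 65 and looks up x from global scope = 24.
Step 3: result = 65 + 24 = 89

The answer is 89.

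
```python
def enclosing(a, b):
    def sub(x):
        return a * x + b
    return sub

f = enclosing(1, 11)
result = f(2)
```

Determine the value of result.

Step 1: enclosing(1, 11) captures a = 1, b = 11.
Step 2: f(2) computes 1 * 2 + 11 = 13.
Step 3: result = 13

The answer is 13.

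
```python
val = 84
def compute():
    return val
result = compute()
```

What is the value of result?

Step 1: val = 84 is defined in the global scope.
Step 2: compute() looks up val. No local val exists, so Python checks the global scope via LEGB rule and finds val = 84.
Step 3: result = 84

The answer is 84.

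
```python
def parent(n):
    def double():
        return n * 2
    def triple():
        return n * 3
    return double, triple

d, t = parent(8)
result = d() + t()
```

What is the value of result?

Step 1: Both closures capture the same n = 8.
Step 2: d() = 8 * 2 = 16, t() = 8 * 3 = 24.
Step 3: result = 16 + 24 = 40

The answer is 40.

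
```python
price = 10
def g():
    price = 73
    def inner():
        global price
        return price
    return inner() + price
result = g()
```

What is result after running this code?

Step 1: Global price = 10. g() shadows with local price = 73.
Step 2: inner() uses global keyword, so inner() returns global price = 10.
Step 3: g() returns 10 + 73 = 83

The answer is 83.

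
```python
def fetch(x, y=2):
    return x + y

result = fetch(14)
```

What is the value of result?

Step 1: fetch(14) uses default y = 2.
Step 2: Returns 14 + 2 = 16.
Step 3: result = 16

The answer is 16.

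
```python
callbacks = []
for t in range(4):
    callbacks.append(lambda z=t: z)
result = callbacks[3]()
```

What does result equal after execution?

Step 1: Default argument z=t captures t's value at each iteration.
Step 2: callbacks[3] captured z = 3 when t was 3.
Step 3: result = 3

The answer is 3.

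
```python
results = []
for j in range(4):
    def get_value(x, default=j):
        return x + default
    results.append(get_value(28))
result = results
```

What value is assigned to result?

Step 1: Default argument default=j is evaluated at function definition time.
Step 2: Each iteration creates get_value with default = current j value.
Step 3: get_value(28) returns 28 + default. results = [28, 29, 30, 31]

The answer is [28, 29, 30, 31].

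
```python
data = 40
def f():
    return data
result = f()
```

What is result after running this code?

Step 1: data = 40 is defined in the global scope.
Step 2: f() looks up data. No local data exists, so Python checks the global scope via LEGB rule and finds data = 40.
Step 3: result = 40

The answer is 40.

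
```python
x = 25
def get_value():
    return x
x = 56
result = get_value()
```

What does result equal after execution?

Step 1: x is first set to 25, then reassigned to 56.
Step 2: get_value() is called after the reassignment, so it looks up the current global x = 56.
Step 3: result = 56

The answer is 56.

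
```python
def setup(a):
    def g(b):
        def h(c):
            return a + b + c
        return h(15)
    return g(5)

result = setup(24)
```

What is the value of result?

Step 1: a = 24, b = 5, c = 15 across three nested scopes.
Step 2: h() accesses all three via LEGB rule.
Step 3: result = 24 + 5 + 15 = 44

The answer is 44.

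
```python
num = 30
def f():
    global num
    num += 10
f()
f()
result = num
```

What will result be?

Step 1: num = 30.
Step 2: First f(): num = 30 + 10 = 40.
Step 3: Second f(): num = 40 + 10 = 50. result = 50

The answer is 50.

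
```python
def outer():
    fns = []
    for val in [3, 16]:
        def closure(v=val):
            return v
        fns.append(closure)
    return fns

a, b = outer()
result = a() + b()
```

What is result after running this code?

Step 1: Default argument v=val captures val at each iteration.
Step 2: a() returns 3 (captured at first iteration), b() returns 16 (captured at second).
Step 3: result = 3 + 16 = 19

The answer is 19.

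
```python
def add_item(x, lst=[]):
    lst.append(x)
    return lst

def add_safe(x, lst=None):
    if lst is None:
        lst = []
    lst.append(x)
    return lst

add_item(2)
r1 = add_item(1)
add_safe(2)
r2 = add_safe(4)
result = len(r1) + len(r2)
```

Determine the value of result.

Step 1: add_item shares mutable default: after 2 calls, lst = [2, 1], len = 2.
Step 2: add_safe creates fresh list each time: r2 = [4], len = 1.
Step 3: result = 2 + 1 = 3

The answer is 3.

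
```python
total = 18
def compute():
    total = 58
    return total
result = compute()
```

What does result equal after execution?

Step 1: Global total = 18.
Step 2: compute() creates local total = 58, shadowing the global.
Step 3: Returns local total = 58. result = 58

The answer is 58.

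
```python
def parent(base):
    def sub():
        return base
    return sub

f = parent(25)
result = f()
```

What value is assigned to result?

Step 1: parent(25) creates closure capturing base = 25.
Step 2: f() returns the captured base = 25.
Step 3: result = 25

The answer is 25.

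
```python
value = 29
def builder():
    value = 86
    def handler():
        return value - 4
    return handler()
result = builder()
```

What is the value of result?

Step 1: builder() shadows global value with value = 86.
Step 2: handler() finds value = 86 in enclosing scope, computes 86 - 4 = 82.
Step 3: result = 82

The answer is 82.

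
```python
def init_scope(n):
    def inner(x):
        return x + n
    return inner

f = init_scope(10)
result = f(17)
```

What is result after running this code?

Step 1: init_scope(10) creates a closure that captures n = 10.
Step 2: f(17) calls the closure with x = 17, returning 17 + 10 = 27.
Step 3: result = 27

The answer is 27.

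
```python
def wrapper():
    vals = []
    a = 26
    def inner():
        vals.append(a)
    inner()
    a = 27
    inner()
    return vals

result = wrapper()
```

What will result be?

Step 1: a = 26. inner() appends current a to vals.
Step 2: First inner(): appends 26. Then a = 27.
Step 3: Second inner(): appends 27 (closure sees updated a). result = [26, 27]

The answer is [26, 27].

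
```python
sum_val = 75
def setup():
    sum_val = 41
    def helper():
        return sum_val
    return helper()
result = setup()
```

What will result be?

Step 1: sum_val = 75 globally, but setup() defines sum_val = 41 locally.
Step 2: helper() looks up sum_val. Not in local scope, so checks enclosing scope (setup) and finds sum_val = 41.
Step 3: result = 41

The answer is 41.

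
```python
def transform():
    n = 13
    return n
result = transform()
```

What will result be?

Step 1: transform() defines n = 13 in its local scope.
Step 2: return n finds the local variable n = 13.
Step 3: result = 13

The answer is 13.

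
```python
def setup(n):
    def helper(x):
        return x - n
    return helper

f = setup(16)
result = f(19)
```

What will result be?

Step 1: setup(16) creates a closure capturing n = 16.
Step 2: f(19) computes 19 - 16 = 3.
Step 3: result = 3

The answer is 3.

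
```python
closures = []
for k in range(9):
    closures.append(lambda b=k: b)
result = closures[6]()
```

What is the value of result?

Step 1: Default argument b=k captures k's value at each iteration.
Step 2: closures[6] captured b = 6 when k was 6.
Step 3: result = 6

The answer is 6.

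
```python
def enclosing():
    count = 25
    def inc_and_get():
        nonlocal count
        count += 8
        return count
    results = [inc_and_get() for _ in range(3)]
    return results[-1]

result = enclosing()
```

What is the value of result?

Step 1: count = 25.
Step 2: Three calls to inc_and_get(), each adding 8.
Step 3: Last value = 25 + 8 * 3 = 49

The answer is 49.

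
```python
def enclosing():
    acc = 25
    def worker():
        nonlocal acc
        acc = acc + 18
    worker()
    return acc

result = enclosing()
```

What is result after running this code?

Step 1: enclosing() sets acc = 25.
Step 2: worker() uses nonlocal to modify acc in enclosing's scope: acc = 25 + 18 = 43.
Step 3: enclosing() returns the modified acc = 43

The answer is 43.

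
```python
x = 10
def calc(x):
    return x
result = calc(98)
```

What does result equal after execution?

Step 1: Global x = 10.
Step 2: calc(98) takes parameter x = 98, which shadows the global.
Step 3: result = 98

The answer is 98.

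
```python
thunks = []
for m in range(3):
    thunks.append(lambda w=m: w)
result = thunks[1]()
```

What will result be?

Step 1: Default argument w=m captures m's value at each iteration.
Step 2: thunks[1] captured w = 1 when m was 1.
Step 3: result = 1

The answer is 1.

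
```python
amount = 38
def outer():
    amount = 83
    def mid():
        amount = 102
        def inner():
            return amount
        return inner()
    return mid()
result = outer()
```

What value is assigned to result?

Step 1: Three levels of shadowing: global 38, outer 83, mid 102.
Step 2: inner() finds amount = 102 in enclosing mid() scope.
Step 3: result = 102

The answer is 102.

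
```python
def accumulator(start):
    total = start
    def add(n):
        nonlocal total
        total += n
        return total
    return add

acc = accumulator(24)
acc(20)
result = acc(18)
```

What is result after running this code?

Step 1: accumulator(24) creates closure with total = 24.
Step 2: First acc(20): total = 24 + 20 = 44.
Step 3: Second acc(18): total = 44 + 18 = 62. result = 62

The answer is 62.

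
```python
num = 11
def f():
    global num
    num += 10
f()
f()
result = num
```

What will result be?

Step 1: num = 11.
Step 2: First f(): num = 11 + 10 = 21.
Step 3: Second f(): num = 21 + 10 = 31. result = 31

The answer is 31.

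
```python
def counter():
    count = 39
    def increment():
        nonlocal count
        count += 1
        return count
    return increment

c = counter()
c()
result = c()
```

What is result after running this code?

Step 1: counter() creates closure with count = 39.
Step 2: Each c() call increments count via nonlocal. After 2 calls: 39 + 2 = 41.
Step 3: result = 41

The answer is 41.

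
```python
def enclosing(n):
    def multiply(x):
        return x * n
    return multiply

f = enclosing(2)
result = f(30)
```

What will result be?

Step 1: enclosing(2) returns multiply closure with n = 2.
Step 2: f(30) computes 30 * 2 = 60.
Step 3: result = 60

The answer is 60.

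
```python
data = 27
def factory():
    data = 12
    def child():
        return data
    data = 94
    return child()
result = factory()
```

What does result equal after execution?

Step 1: factory() sets data = 12, then later data = 94.
Step 2: child() is called after data is reassigned to 94. Closures capture variables by reference, not by value.
Step 3: result = 94

The answer is 94.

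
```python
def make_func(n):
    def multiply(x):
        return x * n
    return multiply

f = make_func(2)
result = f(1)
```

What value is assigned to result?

Step 1: make_func(2) returns multiply closure with n = 2.
Step 2: f(1) computes 1 * 2 = 2.
Step 3: result = 2

The answer is 2.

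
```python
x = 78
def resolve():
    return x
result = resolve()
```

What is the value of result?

Step 1: x = 78 is defined in the global scope.
Step 2: resolve() looks up x. No local x exists, so Python checks the global scope via LEGB rule and finds x = 78.
Step 3: result = 78

The answer is 78.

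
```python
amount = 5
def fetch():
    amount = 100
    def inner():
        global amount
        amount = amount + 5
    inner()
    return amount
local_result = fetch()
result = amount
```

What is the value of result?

Step 1: Global amount = 5. fetch() creates local amount = 100.
Step 2: inner() declares global amount and adds 5: global amount = 5 + 5 = 10.
Step 3: fetch() returns its local amount = 100 (unaffected by inner).
Step 4: result = global amount = 10

The answer is 10.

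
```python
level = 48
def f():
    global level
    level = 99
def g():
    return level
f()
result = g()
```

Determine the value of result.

Step 1: level = 48.
Step 2: f() sets global level = 99.
Step 3: g() reads global level = 99. result = 99

The answer is 99.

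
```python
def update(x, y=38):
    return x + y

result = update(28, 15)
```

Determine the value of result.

Step 1: update(28, 15) overrides default y with 15.
Step 2: Returns 28 + 15 = 43.
Step 3: result = 43

The answer is 43.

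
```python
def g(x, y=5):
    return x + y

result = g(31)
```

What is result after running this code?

Step 1: g(31) uses default y = 5.
Step 2: Returns 31 + 5 = 36.
Step 3: result = 36

The answer is 36.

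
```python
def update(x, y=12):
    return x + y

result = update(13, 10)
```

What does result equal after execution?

Step 1: update(13, 10) overrides default y with 10.
Step 2: Returns 13 + 10 = 23.
Step 3: result = 23

The answer is 23.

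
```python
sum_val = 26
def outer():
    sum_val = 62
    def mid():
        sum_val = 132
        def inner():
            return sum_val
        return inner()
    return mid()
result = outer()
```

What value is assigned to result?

Step 1: Three levels of shadowing: global 26, outer 62, mid 132.
Step 2: inner() finds sum_val = 132 in enclosing mid() scope.
Step 3: result = 132

The answer is 132.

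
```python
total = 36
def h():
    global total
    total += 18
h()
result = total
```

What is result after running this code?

Step 1: total = 36 globally.
Step 2: h() modifies global total: total += 18 = 54.
Step 3: result = 54

The answer is 54.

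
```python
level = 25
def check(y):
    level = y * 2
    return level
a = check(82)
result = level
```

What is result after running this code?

Step 1: Global level = 25.
Step 2: check(82) creates local level = 82 * 2 = 164.
Step 3: Global level unchanged because no global keyword. result = 25

The answer is 25.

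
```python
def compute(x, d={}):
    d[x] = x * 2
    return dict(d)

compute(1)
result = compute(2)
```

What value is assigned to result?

Step 1: Mutable default dict is shared across calls.
Step 2: First call adds 1: 2. Second call adds 2: 4.
Step 3: result = {1: 2, 2: 4}

The answer is {1: 2, 2: 4}.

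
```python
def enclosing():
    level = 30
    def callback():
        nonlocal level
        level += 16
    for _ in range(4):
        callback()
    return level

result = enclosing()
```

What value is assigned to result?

Step 1: level = 30.
Step 2: callback() is called 4 times in a loop, each adding 16 via nonlocal.
Step 3: level = 30 + 16 * 4 = 94

The answer is 94.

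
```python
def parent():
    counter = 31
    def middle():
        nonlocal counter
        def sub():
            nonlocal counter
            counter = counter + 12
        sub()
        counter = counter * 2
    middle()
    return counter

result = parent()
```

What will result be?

Step 1: counter = 31.
Step 2: sub() adds 12: counter = 31 + 12 = 43.
Step 3: middle() doubles: counter = 43 * 2 = 86.
Step 4: result = 86

The answer is 86.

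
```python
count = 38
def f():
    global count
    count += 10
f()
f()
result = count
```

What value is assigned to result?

Step 1: count = 38.
Step 2: First f(): count = 38 + 10 = 48.
Step 3: Second f(): count = 48 + 10 = 58. result = 58

The answer is 58.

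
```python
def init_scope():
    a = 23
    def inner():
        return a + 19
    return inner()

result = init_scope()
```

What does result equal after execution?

Step 1: init_scope() defines a = 23.
Step 2: inner() reads a = 23 from enclosing scope, returns 23 + 19 = 42.
Step 3: result = 42

The answer is 42.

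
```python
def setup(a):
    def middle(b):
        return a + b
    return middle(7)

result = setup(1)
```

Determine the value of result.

Step 1: setup(1) passes a = 1.
Step 2: middle(7) has b = 7, reads a = 1 from enclosing.
Step 3: result = 1 + 7 = 8

The answer is 8.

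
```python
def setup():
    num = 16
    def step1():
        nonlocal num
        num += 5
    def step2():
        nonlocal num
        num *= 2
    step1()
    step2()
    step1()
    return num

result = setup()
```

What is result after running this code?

Step 1: num = 16.
Step 2: step1(): num = 16 + 5 = 21.
Step 3: step2(): num = 21 * 2 = 42.
Step 4: step1(): num = 42 + 5 = 47. result = 47

The answer is 47.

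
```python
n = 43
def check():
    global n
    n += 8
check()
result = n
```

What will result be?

Step 1: n = 43 globally.
Step 2: check() modifies global n: n += 8 = 51.
Step 3: result = 51

The answer is 51.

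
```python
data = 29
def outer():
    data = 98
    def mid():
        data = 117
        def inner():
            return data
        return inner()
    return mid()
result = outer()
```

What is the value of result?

Step 1: Three levels of shadowing: global 29, outer 98, mid 117.
Step 2: inner() finds data = 117 in enclosing mid() scope.
Step 3: result = 117

The answer is 117.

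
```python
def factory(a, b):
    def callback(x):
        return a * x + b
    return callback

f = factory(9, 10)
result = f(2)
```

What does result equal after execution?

Step 1: factory(9, 10) captures a = 9, b = 10.
Step 2: f(2) computes 9 * 2 + 10 = 28.
Step 3: result = 28

The answer is 28.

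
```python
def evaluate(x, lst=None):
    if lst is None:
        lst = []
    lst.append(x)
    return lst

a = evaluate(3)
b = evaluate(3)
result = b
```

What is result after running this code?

Step 1: None default with guard creates a NEW list each call.
Step 2: a = [3] (fresh list). b = [3] (another fresh list).
Step 3: result = [3] (this is the fix for mutable default)

The answer is [3].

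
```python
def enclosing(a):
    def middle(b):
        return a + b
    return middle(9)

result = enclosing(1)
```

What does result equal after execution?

Step 1: enclosing(1) passes a = 1.
Step 2: middle(9) has b = 9, reads a = 1 from enclosing.
Step 3: result = 1 + 9 = 10

The answer is 10.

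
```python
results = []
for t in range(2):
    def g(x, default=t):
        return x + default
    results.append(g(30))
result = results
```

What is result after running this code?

Step 1: Default argument default=t is evaluated at function definition time.
Step 2: Each iteration creates g with default = current t value.
Step 3: g(30) returns 30 + default. results = [30, 31]

The answer is [30, 31].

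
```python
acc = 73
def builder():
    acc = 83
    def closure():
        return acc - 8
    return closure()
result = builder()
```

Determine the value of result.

Step 1: builder() shadows global acc with acc = 83.
Step 2: closure() finds acc = 83 in enclosing scope, computes 83 - 8 = 75.
Step 3: result = 75

The answer is 75.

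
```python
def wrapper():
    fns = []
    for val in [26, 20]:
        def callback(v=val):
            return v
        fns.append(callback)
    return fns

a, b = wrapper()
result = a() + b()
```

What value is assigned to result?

Step 1: Default argument v=val captures val at each iteration.
Step 2: a() returns 26 (captured at first iteration), b() returns 20 (captured at second).
Step 3: result = 26 + 20 = 46

The answer is 46.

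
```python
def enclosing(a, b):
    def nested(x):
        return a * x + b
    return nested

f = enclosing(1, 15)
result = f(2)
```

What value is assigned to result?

Step 1: enclosing(1, 15) captures a = 1, b = 15.
Step 2: f(2) computes 1 * 2 + 15 = 17.
Step 3: result = 17

The answer is 17.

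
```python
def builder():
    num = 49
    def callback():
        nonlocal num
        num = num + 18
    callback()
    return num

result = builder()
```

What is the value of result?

Step 1: builder() sets num = 49.
Step 2: callback() uses nonlocal to modify num in builder's scope: num = 49 + 18 = 67.
Step 3: builder() returns the modified num = 67

The answer is 67.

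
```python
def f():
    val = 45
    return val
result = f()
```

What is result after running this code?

Step 1: f() defines val = 45 in its local scope.
Step 2: return val finds the local variable val = 45.
Step 3: result = 45

The answer is 45.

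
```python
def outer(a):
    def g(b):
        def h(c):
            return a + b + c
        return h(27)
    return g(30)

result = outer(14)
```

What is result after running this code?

Step 1: a = 14, b = 30, c = 27 across three nested scopes.
Step 2: h() accesses all three via LEGB rule.
Step 3: result = 14 + 30 + 27 = 71

The answer is 71.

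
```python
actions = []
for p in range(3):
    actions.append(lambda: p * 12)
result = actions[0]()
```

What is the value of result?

Step 1: All lambdas reference the same variable p (late binding).
Step 2: After the loop, p = 2. Every lambda returns p * 12.
Step 3: actions[0]() = 2 * 12 = 24

The answer is 24.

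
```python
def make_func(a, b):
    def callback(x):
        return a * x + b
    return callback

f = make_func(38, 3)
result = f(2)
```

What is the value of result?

Step 1: make_func(38, 3) captures a = 38, b = 3.
Step 2: f(2) computes 38 * 2 + 3 = 79.
Step 3: result = 79

The answer is 79.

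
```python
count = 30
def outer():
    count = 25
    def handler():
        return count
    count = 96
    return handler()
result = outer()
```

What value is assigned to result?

Step 1: outer() sets count = 25, then later count = 96.
Step 2: handler() is called after count is reassigned to 96. Closures capture variables by reference, not by value.
Step 3: result = 96

The answer is 96.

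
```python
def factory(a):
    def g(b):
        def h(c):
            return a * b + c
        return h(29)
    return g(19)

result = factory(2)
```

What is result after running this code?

Step 1: a = 2, b = 19, c = 29.
Step 2: h() computes a * b + c = 2 * 19 + 29 = 67.
Step 3: result = 67

The answer is 67.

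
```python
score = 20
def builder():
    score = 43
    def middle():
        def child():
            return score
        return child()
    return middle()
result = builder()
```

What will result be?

Step 1: builder() defines score = 43. middle() and child() have no local score.
Step 2: child() checks local (none), enclosing middle() (none), enclosing builder() and finds score = 43.
Step 3: result = 43

The answer is 43.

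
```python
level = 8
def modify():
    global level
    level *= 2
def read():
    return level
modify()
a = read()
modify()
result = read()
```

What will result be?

Step 1: level = 8.
Step 2: First modify(): level = 8 * 2 = 16.
Step 3: Second modify(): level = 16 * 2 = 32.
Step 4: read() returns 32

The answer is 32.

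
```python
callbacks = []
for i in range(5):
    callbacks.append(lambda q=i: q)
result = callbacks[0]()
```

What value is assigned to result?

Step 1: Default argument q=i captures i's value at each iteration.
Step 2: callbacks[0] captured q = 0 when i was 0.
Step 3: result = 0

The answer is 0.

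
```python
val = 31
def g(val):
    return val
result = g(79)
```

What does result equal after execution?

Step 1: Global val = 31.
Step 2: g(79) takes parameter val = 79, which shadows the global.
Step 3: result = 79

The answer is 79.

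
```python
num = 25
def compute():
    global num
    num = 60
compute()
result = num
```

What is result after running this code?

Step 1: num = 25 globally.
Step 2: compute() declares global num and sets it to 60.
Step 3: After compute(), global num = 60. result = 60

The answer is 60.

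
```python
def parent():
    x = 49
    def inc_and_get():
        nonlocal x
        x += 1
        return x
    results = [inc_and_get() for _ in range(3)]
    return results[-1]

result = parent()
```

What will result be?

Step 1: x = 49.
Step 2: Three calls to inc_and_get(), each adding 1.
Step 3: Last value = 49 + 1 * 3 = 52

The answer is 52.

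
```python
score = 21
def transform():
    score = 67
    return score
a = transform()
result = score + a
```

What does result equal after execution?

Step 1: Global score = 21. transform() returns local score = 67.
Step 2: a = 67. Global score still = 21.
Step 3: result = 21 + 67 = 88

The answer is 88.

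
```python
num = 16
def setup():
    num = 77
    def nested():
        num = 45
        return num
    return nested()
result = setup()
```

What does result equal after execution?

Step 1: Three scopes define num: global (16), setup (77), nested (45).
Step 2: nested() has its own local num = 45, which shadows both enclosing and global.
Step 3: result = 45 (local wins in LEGB)

The answer is 45.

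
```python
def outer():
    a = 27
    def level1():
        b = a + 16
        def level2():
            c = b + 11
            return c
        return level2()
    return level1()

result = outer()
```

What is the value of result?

Step 1: a = 27. b = a + 16 = 43.
Step 2: c = b + 11 = 43 + 11 = 54.
Step 3: result = 54

The answer is 54.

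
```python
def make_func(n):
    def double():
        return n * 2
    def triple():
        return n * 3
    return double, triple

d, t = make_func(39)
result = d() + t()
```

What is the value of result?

Step 1: Both closures capture the same n = 39.
Step 2: d() = 39 * 2 = 78, t() = 39 * 3 = 117.
Step 3: result = 78 + 117 = 195

The answer is 195.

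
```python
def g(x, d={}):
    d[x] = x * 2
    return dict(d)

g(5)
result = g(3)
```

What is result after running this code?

Step 1: Mutable default dict is shared across calls.
Step 2: First call adds 5: 10. Second call adds 3: 6.
Step 3: result = {5: 10, 3: 6}

The answer is {5: 10, 3: 6}.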